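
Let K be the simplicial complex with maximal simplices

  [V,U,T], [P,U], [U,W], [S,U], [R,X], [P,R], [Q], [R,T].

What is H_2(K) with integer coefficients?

H_2 ≅ 0.

Order the vertices as P < Q < R < S < T < U < V < W < X. Listing each simplex with vertices in this order, K has dimension 2 with simplices:

  0-simplices (9): P, Q, R, S, T, U, V, W, X
  1-simplices (9): PR, PU, RT, RX, SU, TU, TV, UV, UW
  2-simplices (1): TUV

giving chain groups C_0 ≅ Z^9, C_1 ≅ Z^9, C_2 ≅ Z^1.

∂_1: C_1 → C_0 is given by ∂[p,q] = [q] − [p]. For instance
  ∂RX = X − R.
The resulting 9×9 matrix has rank 7, and its Smith normal form has invariant factors (1,1,1,1,1,1,1).

Boundary ∂_2: C_2 → C_1 sends each 2-simplex [p,q,r] to [q,r] − [p,r] + [p,q]. For instance
  ∂TUV = UV − TV + TU.
The resulting 9×1 matrix has rank 1, and its Smith normal form has invariant factors (1).

From H_k ≅ ker(∂_k) / im(∂_{k+1}) we obtain:

  H_2: rank ker ∂_2 − rank ∂_3 = (1 − 1) − 0 = 0, and there is no ∂_3, so H_2 ≅ 0.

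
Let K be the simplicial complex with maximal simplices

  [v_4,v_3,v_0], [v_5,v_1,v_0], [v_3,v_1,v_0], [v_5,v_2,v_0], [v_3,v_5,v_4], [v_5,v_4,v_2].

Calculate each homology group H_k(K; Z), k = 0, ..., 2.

Fix the vertex order v_0 < v_1 < v_2 < v_3 < v_4 < v_5 and write every simplex with vertices in increasing order. Then dim K = 2 and the simplices of K are:

  0-simplices (6): [v_0], [v_1], [v_2], [v_3], [v_4], [v_5]
  1-simplices (12): [v_0,v_1], [v_0,v_2], [v_0,v_3], [v_0,v_4], [v_0,v_5], [v_1,v_3], [v_1,v_5], [v_2,v_4], [v_2,v_5], [v_3,v_4], [v_3,v_5], [v_4,v_5]
  2-simplices (6): [v_0,v_1,v_3], [v_0,v_1,v_5], [v_0,v_2,v_5], [v_0,v_3,v_4], [v_2,v_4,v_5], [v_3,v_4,v_5]

so the chain groups are C_0 ≅ Z^6, C_1 ≅ Z^12, C_2 ≅ Z^6.

Boundary ∂_1: C_1 → C_0 sends each edge [p,q] (with p < q) to q − p.
The 6×12 boundary matrix has rank 5 and Smith normal form diag(1,1,1,1,1).

Boundary ∂_2: C_2 → C_1 maps a triangle to the signed sum of its edges. For instance
  ∂[v_2,v_4,v_5] = [v_4,v_5] − [v_2,v_5] + [v_2,v_4],
  ∂[v_0,v_2,v_5] = [v_2,v_5] − [v_0,v_5] + [v_0,v_2].
The 12×6 boundary matrix has rank 6 and Smith normal form diag(1,1,1,1,1,1).

Now H_k = ker ∂_k / im ∂_{k+1}, so:

  H_0: rank C_0 − rank ∂_1 = 6 − 5 = 1, and the invariant factors of ∂_1 are all 1, so H_0 = Z.
  H_1: rank ker ∂_1 − rank ∂_2 = (12 − 5) − 6 = 1, and the invariant factors of ∂_2 are all 1, so H_1 = Z.
  H_2: rank ker ∂_2 − rank ∂_3 = (6 − 6) − 0 = 0, and there is no ∂_3, so H_2 = 0.

H_0 ≅ Z,  H_1 ≅ Z,  H_2 = 0.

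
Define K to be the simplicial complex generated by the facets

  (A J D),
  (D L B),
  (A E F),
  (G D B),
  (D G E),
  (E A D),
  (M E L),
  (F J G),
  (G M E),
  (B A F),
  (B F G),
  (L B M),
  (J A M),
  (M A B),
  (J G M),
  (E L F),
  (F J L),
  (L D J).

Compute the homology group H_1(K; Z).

H_1 = Z^2.

K has 9 vertices, 27 edges, 18 triangles.
rank ∂_1 = 8, rank ∂_2 = 17 ⇒ b_1 = 27 − 8 − 17 = 2; all invariant factors of ∂_2 are 1 so no torsion. So H_1 = Z^2.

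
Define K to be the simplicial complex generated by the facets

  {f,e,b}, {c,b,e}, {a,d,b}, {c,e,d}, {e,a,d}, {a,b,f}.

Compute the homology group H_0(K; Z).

H_0 ≅ Z.

Order the vertices as a < b < c < d < e < f. Listing each simplex with vertices in this order, K has dimension 2 with simplices:

  0-simplices (6): a, b, c, d, e, f
  1-simplices (12): ab, ad, ae, af, bc, bd, be, bf, cd, ce, de, ef
  2-simplices (6): abd, abf, ade, bce, bef, cde

giving chain groups C_0 ≅ Z^6, C_1 ≅ Z^12, C_2 ≅ Z^6.

Boundary ∂_1: C_1 → C_0 maps an edge to its endpoints' difference, ∂[p,q] = q − p.
The resulting 6×12 matrix has rank 5, and its Smith normal form has invariant factors (1,1,1,1,1).

Boundary ∂_2: C_2 → C_1 acts by ∂[p,q,r] = [q,r] − [p,r] + [p,q]. For instance
  ∂abf = bf − af + ab,
  ∂bce = ce − be + bc.
The resulting 12×6 matrix has rank 6, and its Smith normal form has invariant factors (1,1,1,1,1,1).

From H_k ≅ ker(∂_k) / im(∂_{k+1}) we obtain:

  H_0: rank C_0 − rank ∂_1 = 6 − 5 = 1, and the invariant factors of ∂_1 are all 1, so H_0 ≅ Z.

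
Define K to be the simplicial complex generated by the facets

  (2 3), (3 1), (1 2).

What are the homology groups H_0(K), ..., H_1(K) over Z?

We work with the vertex ordering 1 < 2 < 3. The simplices of K, each written with vertices in increasing order, are:

  0-simplices (3): [1], [2], [3]
  1-simplices (3): [1,2], [1,3], [2,3]

giving chain groups C_0 ≅ Z^3, C_1 ≅ Z^3.

The boundary map ∂_1: C_1 → C_0 sends each edge [p,q] (with p < q) to q − p.
The 3×3 boundary matrix has rank 2 and Smith normal form diag(1,1).

Now H_k = ker ∂_k / im ∂_{k+1}, so:

  H_0: rank C_0 − rank ∂_1 = 3 − 2 = 1, and the invariant factors of ∂_1 are all 1, so H_0 ≅ Z.
  H_1: rank ker ∂_1 − rank ∂_2 = (3 − 2) − 0 = 1, and there is no ∂_2, so H_1 ≅ Z.

(K is a triangulation of the circle S^1.)

H_0 ≅ Z,  H_1 ≅ Z.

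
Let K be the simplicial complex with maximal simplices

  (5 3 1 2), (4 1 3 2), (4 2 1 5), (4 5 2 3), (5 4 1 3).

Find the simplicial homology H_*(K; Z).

H_0 = Z,  H_1 = 0,  H_2 = 0,  H_3 = Z.

We work with the vertex ordering 1 < 2 < 3 < 4 < 5. The simplices of K, each written with vertices in increasing order, are:

  0-simplices (5): [1], [2], [3], [4], [5]
  1-simplices (10): [1,2], [1,3], [1,4], [1,5], [2,3], [2,4], [2,5], [3,4], [3,5], [4,5]
  2-simplices (10): [1,2,3], [1,2,4], [1,2,5], [1,3,4], [1,3,5], [1,4,5], [2,3,4], [2,3,5], [2,4,5], [3,4,5]
  3-simplices (5): [1,2,3,4], [1,2,3,5], [1,2,4,5], [1,3,4,5], [2,3,4,5]

so the chain groups are C_0 ≅ Z^5, C_1 ≅ Z^10, C_2 ≅ Z^10, C_3 ≅ Z^5.

∂_1: C_1 → C_0 maps an edge to its endpoints' difference, ∂[p,q] = q − p. For instance
  ∂[1,4] = [4] − [1].
The 5×10 boundary matrix has rank 4 and Smith normal form diag(1,1,1,1).

The boundary map ∂_2: C_2 → C_1 maps a triangle to the signed sum of its edges. For instance
  ∂[2,3,4] = [3,4] − [2,4] + [2,3],
  ∂[1,4,5] = [4,5] − [1,5] + [1,4].
The resulting 10×10 matrix has rank 6, and its Smith normal form has invariant factors (1,1,1,1,1,1).

∂_3: C_3 → C_2 sends each 3-simplex σ to the alternating sum Σ_i (−1)^i (σ with its i-th vertex removed). For instance
  ∂[1,3,4,5] = [3,4,5] − [1,4,5] + [1,3,5] − [1,3,4],
  ∂[1,2,4,5] = [2,4,5] − [1,4,5] + [1,2,5] − [1,2,4].
This gives a 10×5 integer matrix of rank 4; reducing to Smith normal form yields diagonal entries (1,1,1,1).

Now H_k = ker ∂_k / im ∂_{k+1}, so:

  H_0: rank C_0 − rank ∂_1 = 5 − 4 = 1, and the invariant factors of ∂_1 are all 1, so H_0 = Z.
  H_1: rank ker ∂_1 − rank ∂_2 = (10 − 4) − 6 = 0, and the invariant factors of ∂_2 are all 1, so H_1 = 0.
  H_2: rank ker ∂_2 − rank ∂_3 = (10 − 6) − 4 = 0, and the invariant factors of ∂_3 are all 1, so H_2 = 0.
  H_3: rank ker ∂_3 − rank ∂_4 = (5 − 4) − 0 = 1, and there is no ∂_4, so H_3 = Z.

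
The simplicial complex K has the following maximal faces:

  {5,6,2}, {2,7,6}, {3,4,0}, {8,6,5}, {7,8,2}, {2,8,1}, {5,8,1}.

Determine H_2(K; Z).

K has 9 vertices, 15 edges, 7 triangles.
rank ∂_2 = 7, rank ∂_3 = 0 ⇒ b_2 = 7 − 7 − 0 = 0. So H_2 ≅ 0.

H_2 = 0.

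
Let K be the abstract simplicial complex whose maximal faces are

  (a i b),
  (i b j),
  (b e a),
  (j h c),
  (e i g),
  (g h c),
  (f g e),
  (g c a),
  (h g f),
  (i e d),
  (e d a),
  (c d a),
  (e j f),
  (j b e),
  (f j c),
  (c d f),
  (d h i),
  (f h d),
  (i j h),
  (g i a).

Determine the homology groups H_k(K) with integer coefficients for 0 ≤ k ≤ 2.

We work with the vertex ordering a < b < c < d < e < f < g < h < i < j. The simplices of K, each written with vertices in increasing order, are:

  0-simplices (10): a, b, c, d, e, f, g, h, i, j
  1-simplices (30): ab, ac, ad, ae, ag, ai, be, bi, bj, cd, cf, cg, ch, cj, de, df, dh, di, ef, eg, ei, ej, fg, fh, fj, gh, gi, hi, hj, ij
  2-simplices (20): abe, abi, acd, acg, ade, agi, bej, bij, cdf, cfj, cgh, chj, dei, dfh, dhi, efg, efj, egi, fgh, hij

giving chain groups C_0 ≅ Z^10, C_1 ≅ Z^30, C_2 ≅ Z^20.

Boundary ∂_1: C_1 → C_0 sends each edge [p,q] (with p < q) to q − p.
The 10×30 boundary matrix has rank 9 and Smith normal form diag(1,1,1,1,1,1,1,1,1).

Boundary ∂_2: C_2 → C_1 sends each 2-simplex [p,q,r] to [q,r] − [p,r] + [p,q]. For instance
  ∂dfh = fh − dh + df,
  ∂acg = cg − ag + ac.
This gives a 30×20 integer matrix of rank 20; reducing to Smith normal form yields diagonal entries (1,1,1,1,1,1,1,1,1,1,1,1,1,1,1,1,1,1,1,2).

Now H_k = ker ∂_k / im ∂_{k+1}, so:

  H_0: rank C_0 − rank ∂_1 = 10 − 9 = 1, and the invariant factors of ∂_1 are all 1, so H_0 ≅ Z.
  H_1: rank ker ∂_1 − rank ∂_2 = (30 − 9) − 20 = 1, and ∂_2 has invariant factor 2 > 1, so H_1 ≅ Z × Z/2.
  H_2: rank ker ∂_2 − rank ∂_3 = (20 − 20) − 0 = 0, and there is no ∂_3, so H_2 ≅ 0.

H_0 = Z,  H_1 = Z × Z/2,  H_2 = 0.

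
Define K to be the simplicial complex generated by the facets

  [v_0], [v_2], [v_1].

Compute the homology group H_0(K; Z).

H_0 ≅ Z^3.

Take the total order v_0 < v_1 < v_2 on the vertex set. Then K (dimension 0) consists of the simplices:

  0-simplices (3): [v_0], [v_1], [v_2]

so the chain groups are C_0 ≅ Z^3.

Reading off H_k = ker ∂_k / im ∂_{k+1}:

  H_0: rank C_0 − rank ∂_1 = 3 − 0 = 3, and there is no ∂_1, so H_0 = Z^3.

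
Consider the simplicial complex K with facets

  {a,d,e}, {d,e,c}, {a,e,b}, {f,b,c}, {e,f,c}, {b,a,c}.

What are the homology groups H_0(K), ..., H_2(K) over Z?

We work with the vertex ordering a < b < c < d < e < f. The simplices of K, each written with vertices in increasing order, are:

  0-simplices (6): a, b, c, d, e, f
  1-simplices (12): ab, ac, ad, ae, bc, be, bf, cd, ce, cf, de, ef
  2-simplices (6): abc, abe, ade, bcf, cde, cef

Hence C_0 ≅ Z^6, C_1 ≅ Z^12, C_2 ≅ Z^6.

∂_1: C_1 → C_0 sends each edge [p,q] (with p < q) to q − p. For instance
  ∂ac = c − a.
The 6×12 boundary matrix has rank 5 and Smith normal form diag(1,1,1,1,1).

∂_2: C_2 → C_1 acts by ∂[p,q,r] = [q,r] − [p,r] + [p,q]. For instance
  ∂abc = bc − ac + ab,
  ∂cef = ef − cf + ce.
The 12×6 boundary matrix has rank 6 and Smith normal form diag(1,1,1,1,1,1).

Reading off H_k = ker ∂_k / im ∂_{k+1}:

  H_0: rank C_0 − rank ∂_1 = 6 − 5 = 1, and the invariant factors of ∂_1 are all 1, so H_0 = Z.
  H_1: rank ker ∂_1 − rank ∂_2 = (12 − 5) − 6 = 1, and the invariant factors of ∂_2 are all 1, so H_1 = Z.
  H_2: rank ker ∂_2 − rank ∂_3 = (6 − 6) − 0 = 0, and there is no ∂_3, so H_2 = 0.

As a check, the Euler characteristic is 6 − 12 + 6 = 0, which agrees with 1 − 1 + 0 = 0.

H_0 = Z,  H_1 = Z,  H_2 = 0.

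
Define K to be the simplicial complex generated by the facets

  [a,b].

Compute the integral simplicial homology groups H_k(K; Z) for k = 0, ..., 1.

Fix the vertex order a < b and write every simplex with vertices in increasing order. Then dim K = 1 and the simplices of K are:

  0-simplices (2): a, b
  1-simplices (1): ab

so the chain groups are C_0 ≅ Z^2, C_1 ≅ Z^1.

The boundary map ∂_1: C_1 → C_0 sends each edge [p,q] (with p < q) to q − p. For instance
  ∂ab = b − a.
The resulting 2×1 matrix has rank 1, and its Smith normal form has invariant factors (1).

Computing H_k = (kernel of ∂_k) / (image of ∂_{k+1}):

  H_0: rank C_0 − rank ∂_1 = 2 − 1 = 1, and the invariant factors of ∂_1 are all 1, so H_0 ≅ Z.
  H_1: rank ker ∂_1 − rank ∂_2 = (1 − 1) − 0 = 0, and there is no ∂_2, so H_1 ≅ 0.

(K is a triangulation of the 1-simplex.)

H_0 ≅ Z,  H_1 = 0.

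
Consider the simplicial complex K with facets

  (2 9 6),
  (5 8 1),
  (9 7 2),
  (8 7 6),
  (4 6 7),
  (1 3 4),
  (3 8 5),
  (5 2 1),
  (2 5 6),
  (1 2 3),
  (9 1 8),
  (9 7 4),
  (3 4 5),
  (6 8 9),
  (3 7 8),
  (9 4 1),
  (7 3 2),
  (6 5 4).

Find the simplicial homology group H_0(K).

Take the total order 1 < 2 < 3 < 4 < 5 < 6 < 7 < 8 < 9 on the vertex set. Then K (dimension 2) consists of the simplices:

  0-simplices (9): [1], [2], [3], [4], [5], [6], [7], [8], [9]
  1-simplices (27): (27 of them)
  2-simplices (18): [1,2,3], [1,2,5], [1,3,4], [1,4,9], [1,5,8], [1,8,9], [2,3,7], [2,5,6], [2,6,9], [2,7,9], [3,4,5], [3,5,8], [3,7,8], [4,5,6], [4,6,7], [4,7,9], [6,7,8], [6,8,9]

Hence C_0 ≅ Z^9, C_1 ≅ Z^27, C_2 ≅ Z^18.

Boundary ∂_1: C_1 → C_0 maps an edge to its endpoints' difference, ∂[p,q] = q − p.
This gives a 9×27 integer matrix of rank 8; reducing to Smith normal form yields diagonal entries (1,1,1,1,1,1,1,1).

The boundary map ∂_2: C_2 → C_1 maps a triangle to the signed sum of its edges. For instance
  ∂[1,5,8] = [5,8] − [1,8] + [1,5],
  ∂[3,5,8] = [5,8] − [3,8] + [3,5].
As a 27×18 matrix over Z this has rank 18, with invariant factors (1,1,1,1,1,1,1,1,1,1,1,1,1,1,1,1,1,2).

From H_k ≅ ker(∂_k) / im(∂_{k+1}) we obtain:

  H_0: rank C_0 − rank ∂_1 = 9 − 8 = 1, and the invariant factors of ∂_1 are all 1, so H_0 ≅ Z.

H_0 = Z.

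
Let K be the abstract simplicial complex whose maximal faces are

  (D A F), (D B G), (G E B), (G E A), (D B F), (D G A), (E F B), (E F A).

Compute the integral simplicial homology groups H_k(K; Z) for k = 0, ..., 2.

Fix the vertex order A < B < D < E < F < G and write every simplex with vertices in increasing order. Then dim K = 2 and the simplices of K are:

  0-simplices (6): A, B, D, E, F, G
  1-simplices (12): AD, AE, AF, AG, BD, BE, BF, BG, DF, DG, EF, EG
  2-simplices (8): ADF, ADG, AEF, AEG, BDF, BDG, BEF, BEG

Hence C_0 ≅ Z^6, C_1 ≅ Z^12, C_2 ≅ Z^8.

∂_1: C_1 → C_0 maps an edge to its endpoints' difference, ∂[p,q] = q − p. For instance
  ∂EG = G − E.
The 6×12 boundary matrix has rank 5 and Smith normal form diag(1,1,1,1,1).

The boundary map ∂_2: C_2 → C_1 acts by ∂[p,q,r] = [q,r] − [p,r] + [p,q]. For instance
  ∂AEF = EF − AF + AE,
  ∂AEG = EG − AG + AE.
The 12×8 boundary matrix has rank 7 and Smith normal form diag(1,1,1,1,1,1,1).

Computing H_k = (kernel of ∂_k) / (image of ∂_{k+1}):

  H_0: rank C_0 − rank ∂_1 = 6 − 5 = 1, and the invariant factors of ∂_1 are all 1, so H_0 ≅ Z.
  H_1: rank ker ∂_1 − rank ∂_2 = (12 − 5) − 7 = 0, and the invariant factors of ∂_2 are all 1, so H_1 ≅ 0.
  H_2: rank ker ∂_2 − rank ∂_3 = (8 − 7) − 0 = 1, and there is no ∂_3, so H_2 ≅ Z.

As a check, the Euler characteristic is 6 − 12 + 8 = 2, which agrees with 1 − 0 + 1 = 2.

H_0 ≅ Z,  H_1 = 0,  H_2 ≅ Z.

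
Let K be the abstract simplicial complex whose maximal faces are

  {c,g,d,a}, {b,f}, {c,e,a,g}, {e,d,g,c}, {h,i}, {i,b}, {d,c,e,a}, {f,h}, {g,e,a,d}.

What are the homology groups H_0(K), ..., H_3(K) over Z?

Order the vertices as a < b < c < d < e < f < g < h < i. Listing each simplex with vertices in this order, K has dimension 3 with simplices:

  0-simplices (9): a, b, c, d, e, f, g, h, i
  1-simplices (14): ac, ad, ae, ag, bf, bi, cd, ce, cg, de, dg, eg, fh, hi
  2-simplices (10): acd, ace, acg, ade, adg, aeg, cde, cdg, ceg, deg
  3-simplices (5): acde, acdg, aceg, adeg, cdeg

Hence C_0 ≅ Z^9, C_1 ≅ Z^14, C_2 ≅ Z^10, C_3 ≅ Z^5.

∂_1: C_1 → C_0 sends each edge [p,q] (with p < q) to q − p.
The resulting 9×14 matrix has rank 7, and its Smith normal form has invariant factors (1,1,1,1,1,1,1).

Boundary ∂_2: C_2 → C_1 maps a triangle to the signed sum of its edges. For instance
  ∂cde = de − ce + cd,
  ∂cdg = dg − cg + cd.
As a 14×10 matrix over Z this has rank 6, with invariant factors (1,1,1,1,1,1).

∂_3: C_3 → C_2 sends each 3-simplex σ to the alternating sum Σ_i (−1)^i (σ with its i-th vertex removed). For instance
  ∂adeg = deg − aeg + adg − ade,
  ∂acdg = cdg − adg + acg − acd.
As a 10×5 matrix over Z this has rank 4, with invariant factors (1,1,1,1).

Now H_k = ker ∂_k / im ∂_{k+1}, so:

  H_0: rank C_0 − rank ∂_1 = 9 − 7 = 2, and the invariant factors of ∂_1 are all 1, so H_0 ≅ Z^2.
  H_1: rank ker ∂_1 − rank ∂_2 = (14 − 7) − 6 = 1, and the invariant factors of ∂_2 are all 1, so H_1 ≅ Z.
  H_2: rank ker ∂_2 − rank ∂_3 = (10 − 6) − 4 = 0, and the invariant factors of ∂_3 are all 1, so H_2 ≅ 0.
  H_3: rank ker ∂_3 − rank ∂_4 = (5 − 4) − 0 = 1, and there is no ∂_4, so H_3 ≅ Z.

H_0 = Z^2,  H_1 = Z,  H_2 = 0,  H_3 = Z.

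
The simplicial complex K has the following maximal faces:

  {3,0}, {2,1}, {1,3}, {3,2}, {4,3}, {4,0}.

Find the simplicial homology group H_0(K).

H_0 ≅ Z.

Order the vertices as 0 < 1 < 2 < 3 < 4. Listing each simplex with vertices in this order, K has dimension 1 with simplices:

  0-simplices (5): [0], [1], [2], [3], [4]
  1-simplices (6): [0,3], [0,4], [1,2], [1,3], [2,3], [3,4]

Hence C_0 ≅ Z^5, C_1 ≅ Z^6.

Boundary ∂_1: C_1 → C_0 is given by ∂[p,q] = [q] − [p].
The resulting 5×6 matrix has rank 4, and its Smith normal form has invariant factors (1,1,1,1).

Computing H_k = (kernel of ∂_k) / (image of ∂_{k+1}):

  H_0: rank C_0 − rank ∂_1 = 5 − 4 = 1, and the invariant factors of ∂_1 are all 1, so H_0 = Z.

(K is a triangulation of a wedge of 2 circles.)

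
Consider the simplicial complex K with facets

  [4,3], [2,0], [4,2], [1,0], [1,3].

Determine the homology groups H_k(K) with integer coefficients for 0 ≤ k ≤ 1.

H_0 ≅ Z,  H_1 ≅ Z.

K has 5 vertices, 5 edges.
rank ∂_0 = 0, rank ∂_1 = 4 ⇒ b_0 = 5 − 0 − 4 = 1; all invariant factors of ∂_1 are 1 so no torsion. So H_0 = Z.
rank ∂_1 = 4, rank ∂_2 = 0 ⇒ b_1 = 5 − 4 − 0 = 1. So H_1 = Z.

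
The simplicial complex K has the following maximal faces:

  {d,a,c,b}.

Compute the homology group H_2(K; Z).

Order the vertices as a < b < c < d. Listing each simplex with vertices in this order, K has dimension 3 with simplices:

  0-simplices (4): a, b, c, d
  1-simplices (6): ab, ac, ad, bc, bd, cd
  2-simplices (4): abc, abd, acd, bcd
  3-simplices (1): abcd

so the chain groups are C_0 ≅ Z^4, C_1 ≅ Z^6, C_2 ≅ Z^4, C_3 ≅ Z^1.

Boundary ∂_1: C_1 → C_0 sends each edge [p,q] (with p < q) to q − p.
The 4×6 boundary matrix has rank 3 and Smith normal form diag(1,1,1).

∂_2: C_2 → C_1 maps a triangle to the signed sum of its edges. For instance
  ∂abd = bd − ad + ab,
  ∂abc = bc − ac + ab.
This gives a 6×4 integer matrix of rank 3; reducing to Smith normal form yields diagonal entries (1,1,1).

∂_3: C_3 → C_2 sends each 3-simplex σ to the alternating sum Σ_i (−1)^i (σ with its i-th vertex removed). For instance
  ∂abcd = bcd − acd + abd − abc.
The resulting 4×1 matrix has rank 1, and its Smith normal form has invariant factors (1).

Reading off H_k = ker ∂_k / im ∂_{k+1}:

  H_2: rank ker ∂_2 − rank ∂_3 = (4 − 3) − 1 = 0, and the invariant factors of ∂_3 are all 1, so H_2 ≅ 0.

H_2 ≅ 0.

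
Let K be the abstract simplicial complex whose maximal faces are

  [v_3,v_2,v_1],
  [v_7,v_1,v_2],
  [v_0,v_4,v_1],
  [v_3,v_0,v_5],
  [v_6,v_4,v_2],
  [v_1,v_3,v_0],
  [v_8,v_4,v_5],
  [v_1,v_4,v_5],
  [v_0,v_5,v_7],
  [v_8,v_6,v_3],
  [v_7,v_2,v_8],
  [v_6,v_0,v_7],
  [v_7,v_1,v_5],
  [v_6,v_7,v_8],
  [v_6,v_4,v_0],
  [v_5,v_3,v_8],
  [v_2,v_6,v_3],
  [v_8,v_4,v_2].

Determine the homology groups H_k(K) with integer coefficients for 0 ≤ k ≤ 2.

Take the total order v_0 < v_1 < v_2 < v_3 < v_4 < v_5 < v_6 < v_7 < v_8 on the vertex set. Then K (dimension 2) consists of the simplices:

  0-simplices (9): [v_0], [v_1], [v_2], [v_3], [v_4], [v_5], [v_6], [v_7], [v_8]
  1-simplices (27): (27 of them)
  2-simplices (18): (18 of them)

giving chain groups C_0 ≅ Z^9, C_1 ≅ Z^27, C_2 ≅ Z^18.

∂_1: C_1 → C_0 sends each edge [p,q] (with p < q) to q − p. For instance
  ∂[v_0,v_4] = [v_4] − [v_0].
The 9×27 boundary matrix has rank 8 and Smith normal form diag(1,1,1,1,1,1,1,1).

The boundary map ∂_2: C_2 → C_1 sends each 2-simplex [p,q,r] to [q,r] − [p,r] + [p,q]. For instance
  ∂[v_1,v_4,v_5] = [v_4,v_5] − [v_1,v_5] + [v_1,v_4],
  ∂[v_2,v_7,v_8] = [v_7,v_8] − [v_2,v_8] + [v_2,v_7].
The resulting 27×18 matrix has rank 18, and its Smith normal form has invariant factors (1,1,1,1,1,1,1,1,1,1,1,1,1,1,1,1,1,2).

Now H_k = ker ∂_k / im ∂_{k+1}, so:

  H_0: rank C_0 − rank ∂_1 = 9 − 8 = 1, and the invariant factors of ∂_1 are all 1, so H_0 = Z.
  H_1: rank ker ∂_1 − rank ∂_2 = (27 − 8) − 18 = 1, and ∂_2 has invariant factor 2 > 1, so H_1 = Z ⊕ Z/2.
  H_2: rank ker ∂_2 − rank ∂_3 = (18 − 18) − 0 = 0, and there is no ∂_3, so H_2 = 0.

H_0 ≅ Z,  H_1 ≅ Z ⊕ Z/2,  H_2 = 0.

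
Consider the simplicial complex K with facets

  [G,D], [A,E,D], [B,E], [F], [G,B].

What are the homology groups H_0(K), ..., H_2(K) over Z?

Take the total order A < B < D < E < F < G on the vertex set. Then K (dimension 2) consists of the simplices:

  0-simplices (6): A, B, D, E, F, G
  1-simplices (6): AD, AE, BE, BG, DE, DG
  2-simplices (1): ADE

Hence C_0 ≅ Z^6, C_1 ≅ Z^6, C_2 ≅ Z^1.

∂_1: C_1 → C_0 maps an edge to its endpoints' difference, ∂[p,q] = q − p. For instance
  ∂AD = D − A.
This gives a 6×6 integer matrix of rank 4; reducing to Smith normal form yields diagonal entries (1,1,1,1).

The boundary map ∂_2: C_2 → C_1 maps a triangle to the signed sum of its edges. For instance
  ∂ADE = DE − AE + AD.
This gives a 6×1 integer matrix of rank 1; reducing to Smith normal form yields diagonal entries (1).

From H_k ≅ ker(∂_k) / im(∂_{k+1}) we obtain:

  H_0: rank C_0 − rank ∂_1 = 6 − 4 = 2, and the invariant factors of ∂_1 are all 1, so H_0 ≅ Z^2.
  H_1: rank ker ∂_1 − rank ∂_2 = (6 − 4) − 1 = 1, and the invariant factors of ∂_2 are all 1, so H_1 ≅ Z.
  H_2: rank ker ∂_2 − rank ∂_3 = (1 − 1) − 0 = 0, and there is no ∂_3, so H_2 ≅ 0.

H_0 ≅ Z^2,  H_1 ≅ Z,  H_2 = 0.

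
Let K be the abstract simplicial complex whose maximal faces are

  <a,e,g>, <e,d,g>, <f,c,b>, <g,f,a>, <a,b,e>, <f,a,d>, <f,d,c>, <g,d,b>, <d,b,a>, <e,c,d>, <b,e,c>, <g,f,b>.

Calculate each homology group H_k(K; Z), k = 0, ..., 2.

H_0 = Z,  H_1 = Z/2,  H_2 = 0.

Fix the vertex order a < b < c < d < e < f < g and write every simplex with vertices in increasing order. Then dim K = 2 and the simplices of K are:

  0-simplices (7): a, b, c, d, e, f, g
  1-simplices (18): ab, ad, ae, af, ag, bc, bd, be, bf, bg, cd, ce, cf, de, df, dg, eg, fg
  2-simplices (12): abd, abe, adf, aeg, afg, bce, bcf, bdg, bfg, cde, cdf, deg

Hence C_0 ≅ Z^7, C_1 ≅ Z^18, C_2 ≅ Z^12.

Boundary ∂_1: C_1 → C_0 maps an edge to its endpoints' difference, ∂[p,q] = q − p.
The resulting 7×18 matrix has rank 6, and its Smith normal form has invariant factors (1,1,1,1,1,1).

∂_2: C_2 → C_1 maps a triangle to the signed sum of its edges. For instance
  ∂adf = df − af + ad,
  ∂bce = ce − be + bc.
The resulting 18×12 matrix has rank 12, and its Smith normal form has invariant factors (1,1,1,1,1,1,1,1,1,1,1,2).

From H_k ≅ ker(∂_k) / im(∂_{k+1}) we obtain:

  H_0: rank C_0 − rank ∂_1 = 7 − 6 = 1, and the invariant factors of ∂_1 are all 1, so H_0 = Z.
  H_1: rank ker ∂_1 − rank ∂_2 = (18 − 6) − 12 = 0, and ∂_2 has invariant factor 2 > 1, so H_1 = Z/2.
  H_2: rank ker ∂_2 − rank ∂_3 = (12 − 12) − 0 = 0, and there is no ∂_3, so H_2 = 0.

(K is a triangulation of the real projective plane RP^2.)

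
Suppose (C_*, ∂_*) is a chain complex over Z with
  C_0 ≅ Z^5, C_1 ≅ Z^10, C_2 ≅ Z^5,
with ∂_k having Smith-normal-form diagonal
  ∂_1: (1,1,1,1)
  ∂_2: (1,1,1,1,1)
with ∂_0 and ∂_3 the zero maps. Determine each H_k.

H_0: b_0 = 5 − 0 − 4 = 1; torsion from ∂_1 factors > 1: none. So H_0 ≅ Z.
H_1: b_1 = 10 − 4 − 5 = 1; torsion from ∂_2 factors > 1: none. So H_1 ≅ Z.
H_2: b_2 = 5 − 5 − 0 = 0; torsion from ∂_3 factors > 1: none. So H_2 ≅ 0.

H_0 ≅ Z,  H_1 ≅ Z,  H_2 = 0.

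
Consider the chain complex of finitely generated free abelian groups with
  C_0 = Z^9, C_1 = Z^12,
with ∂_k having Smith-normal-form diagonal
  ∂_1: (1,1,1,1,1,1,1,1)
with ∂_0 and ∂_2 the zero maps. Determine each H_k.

H_0: b_0 = 9 − 0 − 8 = 1; torsion from ∂_1 factors > 1: none. So H_0 ≅ Z.
H_1: b_1 = 12 − 8 − 0 = 4; torsion from ∂_2 factors > 1: none. So H_1 ≅ Z^4.

H_0 ≅ Z,  H_1 ≅ Z^4.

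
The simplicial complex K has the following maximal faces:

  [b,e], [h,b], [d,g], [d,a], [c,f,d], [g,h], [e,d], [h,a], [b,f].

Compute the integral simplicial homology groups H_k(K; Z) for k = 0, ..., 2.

H_0 = Z,  H_1 = Z^3,  H_2 = 0.

K has 8 vertices, 11 edges, 1 triangle.
rank ∂_0 = 0, rank ∂_1 = 7 ⇒ b_0 = 8 − 0 − 7 = 1; all invariant factors of ∂_1 are 1 so no torsion. So H_0 = Z.
rank ∂_1 = 7, rank ∂_2 = 1 ⇒ b_1 = 11 − 7 − 1 = 3; all invariant factors of ∂_2 are 1 so no torsion. So H_1 = Z^3.
rank ∂_2 = 1, rank ∂_3 = 0 ⇒ b_2 = 1 − 1 − 0 = 0. So H_2 = 0.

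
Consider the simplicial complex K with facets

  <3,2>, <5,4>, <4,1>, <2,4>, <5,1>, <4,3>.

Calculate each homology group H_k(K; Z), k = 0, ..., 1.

Order the vertices as 1 < 2 < 3 < 4 < 5. Listing each simplex with vertices in this order, K has dimension 1 with simplices:

  0-simplices (5): [1], [2], [3], [4], [5]
  1-simplices (6): [1,4], [1,5], [2,3], [2,4], [3,4], [4,5]

giving chain groups C_0 ≅ Z^5, C_1 ≅ Z^6.

Boundary ∂_1: C_1 → C_0 is given by ∂[p,q] = [q] − [p].
The resulting 5×6 matrix has rank 4, and its Smith normal form has invariant factors (1,1,1,1).

Computing H_k = (kernel of ∂_k) / (image of ∂_{k+1}):

  H_0: rank C_0 − rank ∂_1 = 5 − 4 = 1, and the invariant factors of ∂_1 are all 1, so H_0 ≅ Z.
  H_1: rank ker ∂_1 − rank ∂_2 = (6 − 4) − 0 = 2, and there is no ∂_2, so H_1 ≅ Z^2.

H_0 = Z,  H_1 = Z^2.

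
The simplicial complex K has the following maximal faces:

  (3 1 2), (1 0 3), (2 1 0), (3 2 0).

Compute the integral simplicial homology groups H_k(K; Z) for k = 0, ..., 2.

K has 4 vertices, 6 edges, 4 triangles.
rank ∂_0 = 0, rank ∂_1 = 3 ⇒ b_0 = 4 − 0 − 3 = 1; all invariant factors of ∂_1 are 1 so no torsion. So H_0 ≅ Z.
rank ∂_1 = 3, rank ∂_2 = 3 ⇒ b_1 = 6 − 3 − 3 = 0; all invariant factors of ∂_2 are 1 so no torsion. So H_1 ≅ 0.
rank ∂_2 = 3, rank ∂_3 = 0 ⇒ b_2 = 4 − 3 − 0 = 1. So H_2 ≅ Z.

H_0 = Z,  H_1 = 0,  H_2 = Z.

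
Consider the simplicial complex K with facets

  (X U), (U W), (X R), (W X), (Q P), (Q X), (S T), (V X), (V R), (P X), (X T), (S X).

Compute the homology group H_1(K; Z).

K has 9 vertices, 12 edges.
rank ∂_1 = 8, rank ∂_2 = 0 ⇒ b_1 = 12 − 8 − 0 = 4. So H_1 = Z^4.

H_1 ≅ Z^4.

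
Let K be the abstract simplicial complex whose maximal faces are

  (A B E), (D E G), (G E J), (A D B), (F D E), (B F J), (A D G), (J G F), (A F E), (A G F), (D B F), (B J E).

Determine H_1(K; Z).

H_1 = Z/2Z.

Take the total order A < B < D < E < F < G < J on the vertex set. Then K (dimension 2) consists of the simplices:

  0-simplices (7): A, B, D, E, F, G, J
  1-simplices (18): AB, AD, AE, AF, AG, BD, BE, BF, BJ, DE, DF, DG, EF, EG, EJ, FG, FJ, GJ
  2-simplices (12): ABD, ABE, ADG, AEF, AFG, BDF, BEJ, BFJ, DEF, DEG, EGJ, FGJ

so the chain groups are C_0 ≅ Z^7, C_1 ≅ Z^18, C_2 ≅ Z^12.

The boundary map ∂_1: C_1 → C_0 sends each edge [p,q] (with p < q) to q − p.
This gives a 7×18 integer matrix of rank 6; reducing to Smith normal form yields diagonal entries (1,1,1,1,1,1).

The boundary map ∂_2: C_2 → C_1 acts by ∂[p,q,r] = [q,r] − [p,r] + [p,q]. For instance
  ∂DEF = EF − DF + DE,
  ∂DEG = EG − DG + DE.
As a 18×12 matrix over Z this has rank 12, with invariant factors (1,1,1,1,1,1,1,1,1,1,1,2).

From H_k ≅ ker(∂_k) / im(∂_{k+1}) we obtain:

  H_1: rank ker ∂_1 − rank ∂_2 = (18 − 6) − 12 = 0, and ∂_2 has invariant factor 2 > 1, so H_1 ≅ Z/2Z.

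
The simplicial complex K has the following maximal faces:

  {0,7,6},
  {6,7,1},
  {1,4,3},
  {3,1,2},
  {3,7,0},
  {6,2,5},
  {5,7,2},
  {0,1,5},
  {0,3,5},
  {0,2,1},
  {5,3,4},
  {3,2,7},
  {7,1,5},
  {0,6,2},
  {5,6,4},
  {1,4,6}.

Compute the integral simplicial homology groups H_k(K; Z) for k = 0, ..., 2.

Order the vertices as 0 < 1 < 2 < 3 < 4 < 5 < 6 < 7. Listing each simplex with vertices in this order, K has dimension 2 with simplices:

  0-simplices (8): [0], [1], [2], [3], [4], [5], [6], [7]
  1-simplices (24): (24 of them)
  2-simplices (16): [0,1,2], [0,1,5], [0,2,6], [0,3,5], [0,3,7], [0,6,7], [1,2,3], [1,3,4], [1,4,6], [1,5,7], [1,6,7], [2,3,7], [2,5,6], [2,5,7], [3,4,5], [4,5,6]

so the chain groups are C_0 ≅ Z^8, C_1 ≅ Z^24, C_2 ≅ Z^16.

Boundary ∂_1: C_1 → C_0 maps an edge to its endpoints' difference, ∂[p,q] = q − p. For instance
  ∂[2,5] = [5] − [2].
As a 8×24 matrix over Z this has rank 7, with invariant factors (1,1,1,1,1,1,1).

∂_2: C_2 → C_1 acts by ∂[p,q,r] = [q,r] − [p,r] + [p,q]. For instance
  ∂[0,6,7] = [6,7] − [0,7] + [0,6],
  ∂[2,5,7] = [5,7] − [2,7] + [2,5].
The 24×16 boundary matrix has rank 15 and Smith normal form diag(1,1,1,1,1,1,1,1,1,1,1,1,1,1,1).

Reading off H_k = ker ∂_k / im ∂_{k+1}:

  H_0: rank C_0 − rank ∂_1 = 8 − 7 = 1, and the invariant factors of ∂_1 are all 1, so H_0 ≅ Z.
  H_1: rank ker ∂_1 − rank ∂_2 = (24 − 7) − 15 = 2, and the invariant factors of ∂_2 are all 1, so H_1 ≅ Z^2.
  H_2: rank ker ∂_2 − rank ∂_3 = (16 − 15) − 0 = 1, and there is no ∂_3, so H_2 ≅ Z.

As a check, the Euler characteristic is 8 − 24 + 16 = 0, which agrees with 1 − 2 + 1 = 0.

H_0 ≅ Z,  H_1 ≅ Z^2,  H_2 ≅ Z.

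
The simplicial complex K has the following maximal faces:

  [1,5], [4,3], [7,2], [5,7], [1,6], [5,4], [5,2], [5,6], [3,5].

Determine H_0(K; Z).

We work with the vertex ordering 1 < 2 < 3 < 4 < 5 < 6 < 7. The simplices of K, each written with vertices in increasing order, are:

  0-simplices (7): [1], [2], [3], [4], [5], [6], [7]
  1-simplices (9): [1,5], [1,6], [2,5], [2,7], [3,4], [3,5], [4,5], [5,6], [5,7]

Hence C_0 ≅ Z^7, C_1 ≅ Z^9.

Boundary ∂_1: C_1 → C_0 maps an edge to its endpoints' difference, ∂[p,q] = q − p.
The 7×9 boundary matrix has rank 6 and Smith normal form diag(1,1,1,1,1,1).

Reading off H_k = ker ∂_k / im ∂_{k+1}:

  H_0: rank C_0 − rank ∂_1 = 7 − 6 = 1, and the invariant factors of ∂_1 are all 1, so H_0 = Z.

H_0 ≅ Z.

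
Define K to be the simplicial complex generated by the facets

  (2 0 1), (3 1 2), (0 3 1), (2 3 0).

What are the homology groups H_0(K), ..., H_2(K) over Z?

Order the vertices as 0 < 1 < 2 < 3. Listing each simplex with vertices in this order, K has dimension 2 with simplices:

  0-simplices (4): [0], [1], [2], [3]
  1-simplices (6): [0,1], [0,2], [0,3], [1,2], [1,3], [2,3]
  2-simplices (4): [0,1,2], [0,1,3], [0,2,3], [1,2,3]

Hence C_0 ≅ Z^4, C_1 ≅ Z^6, C_2 ≅ Z^4.

∂_1: C_1 → C_0 maps an edge to its endpoints' difference, ∂[p,q] = q − p.
The resulting 4×6 matrix has rank 3, and its Smith normal form has invariant factors (1,1,1).

The boundary map ∂_2: C_2 → C_1 maps a triangle to the signed sum of its edges. For instance
  ∂[0,1,3] = [1,3] − [0,3] + [0,1],
  ∂[0,2,3] = [2,3] − [0,3] + [0,2].
This gives a 6×4 integer matrix of rank 3; reducing to Smith normal form yields diagonal entries (1,1,1).

Now H_k = ker ∂_k / im ∂_{k+1}, so:

  H_0: rank C_0 − rank ∂_1 = 4 − 3 = 1, and the invariant factors of ∂_1 are all 1, so H_0 = Z.
  H_1: rank ker ∂_1 − rank ∂_2 = (6 − 3) − 3 = 0, and the invariant factors of ∂_2 are all 1, so H_1 = 0.
  H_2: rank ker ∂_2 − rank ∂_3 = (4 − 3) − 0 = 1, and there is no ∂_3, so H_2 = Z.

(K is a triangulation of the 2-sphere S^2.)

H_0 = Z,  H_1 = 0,  H_2 = Z.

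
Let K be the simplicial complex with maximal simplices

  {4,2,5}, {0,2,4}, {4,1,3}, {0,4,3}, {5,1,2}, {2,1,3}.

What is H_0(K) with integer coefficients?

H_0 ≅ Z.

Take the total order 0 < 1 < 2 < 3 < 4 < 5 on the vertex set. Then K (dimension 2) consists of the simplices:

  0-simplices (6): [0], [1], [2], [3], [4], [5]
  1-simplices (12): [0,2], [0,3], [0,4], [1,2], [1,3], [1,4], [1,5], [2,3], [2,4], [2,5], [3,4], [4,5]
  2-simplices (6): [0,2,4], [0,3,4], [1,2,3], [1,2,5], [1,3,4], [2,4,5]

giving chain groups C_0 ≅ Z^6, C_1 ≅ Z^12, C_2 ≅ Z^6.

∂_1: C_1 → C_0 is given by ∂[p,q] = [q] − [p].
This gives a 6×12 integer matrix of rank 5; reducing to Smith normal form yields diagonal entries (1,1,1,1,1).

∂_2: C_2 → C_1 maps a triangle to the signed sum of its edges. For instance
  ∂[1,2,5] = [2,5] − [1,5] + [1,2],
  ∂[2,4,5] = [4,5] − [2,5] + [2,4].
This gives a 12×6 integer matrix of rank 6; reducing to Smith normal form yields diagonal entries (1,1,1,1,1,1).

Now H_k = ker ∂_k / im ∂_{k+1}, so:

  H_0: rank C_0 − rank ∂_1 = 6 − 5 = 1, and the invariant factors of ∂_1 are all 1, so H_0 = Z.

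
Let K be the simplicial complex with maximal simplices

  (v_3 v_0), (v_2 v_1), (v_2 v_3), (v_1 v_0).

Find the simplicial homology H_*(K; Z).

Order the vertices as v_0 < v_1 < v_2 < v_3. Listing each simplex with vertices in this order, K has dimension 1 with simplices:

  0-simplices (4): [v_0], [v_1], [v_2], [v_3]
  1-simplices (4): [v_0,v_1], [v_0,v_3], [v_1,v_2], [v_2,v_3]

Hence C_0 ≅ Z^4, C_1 ≅ Z^4.

Boundary ∂_1: C_1 → C_0 maps an edge to its endpoints' difference, ∂[p,q] = q − p. For instance
  ∂[v_0,v_1] = [v_1] − [v_0].
This gives a 4×4 integer matrix of rank 3; reducing to Smith normal form yields diagonal entries (1,1,1).

Now H_k = ker ∂_k / im ∂_{k+1}, so:

  H_0: rank C_0 − rank ∂_1 = 4 − 3 = 1, and the invariant factors of ∂_1 are all 1, so H_0 = Z.
  H_1: rank ker ∂_1 − rank ∂_2 = (4 − 3) − 0 = 1, and there is no ∂_2, so H_1 = Z.

As a check, the Euler characteristic is 4 − 4 = 0, which agrees with 1 − 1 = 0.
(K is a triangulation of the circle S^1.)

H_0 = Z,  H_1 = Z.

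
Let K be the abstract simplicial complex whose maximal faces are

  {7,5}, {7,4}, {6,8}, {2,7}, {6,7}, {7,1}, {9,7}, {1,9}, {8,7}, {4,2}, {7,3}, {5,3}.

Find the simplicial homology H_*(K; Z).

H_0 = Z,  H_1 = Z^4.

Order the vertices as 1 < 2 < 3 < 4 < 5 < 6 < 7 < 8 < 9. Listing each simplex with vertices in this order, K has dimension 1 with simplices:

  0-simplices (9): [1], [2], [3], [4], [5], [6], [7], [8], [9]
  1-simplices (12): [1,7], [1,9], [2,4], [2,7], [3,5], [3,7], [4,7], [5,7], [6,7], [6,8], [7,8], [7,9]

giving chain groups C_0 ≅ Z^9, C_1 ≅ Z^12.

∂_1: C_1 → C_0 maps an edge to its endpoints' difference, ∂[p,q] = q − p. For instance
  ∂[1,9] = [9] − [1].
The resulting 9×12 matrix has rank 8, and its Smith normal form has invariant factors (1,1,1,1,1,1,1,1).

Computing H_k = (kernel of ∂_k) / (image of ∂_{k+1}):

  H_0: rank C_0 − rank ∂_1 = 9 − 8 = 1, and the invariant factors of ∂_1 are all 1, so H_0 ≅ Z.
  H_1: rank ker ∂_1 − rank ∂_2 = (12 − 8) − 0 = 4, and there is no ∂_2, so H_1 ≅ Z^4.

As a check, the Euler characteristic is 9 − 12 = -3, which agrees with 1 − 4 = -3.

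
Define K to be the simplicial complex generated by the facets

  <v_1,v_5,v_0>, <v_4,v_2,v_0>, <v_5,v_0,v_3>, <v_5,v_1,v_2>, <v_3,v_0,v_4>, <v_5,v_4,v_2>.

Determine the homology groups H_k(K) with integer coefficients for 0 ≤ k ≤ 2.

H_0 ≅ Z,  H_1 ≅ Z,  H_2 = 0.

Take the total order v_0 < v_1 < v_2 < v_3 < v_4 < v_5 on the vertex set. Then K (dimension 2) consists of the simplices:

  0-simplices (6): [v_0], [v_1], [v_2], [v_3], [v_4], [v_5]
  1-simplices (12): [v_0,v_1], [v_0,v_2], [v_0,v_3], [v_0,v_4], [v_0,v_5], [v_1,v_2], [v_1,v_5], [v_2,v_4], [v_2,v_5], [v_3,v_4], [v_3,v_5], [v_4,v_5]
  2-simplices (6): [v_0,v_1,v_5], [v_0,v_2,v_4], [v_0,v_3,v_4], [v_0,v_3,v_5], [v_1,v_2,v_5], [v_2,v_4,v_5]

so the chain groups are C_0 ≅ Z^6, C_1 ≅ Z^12, C_2 ≅ Z^6.

The boundary map ∂_1: C_1 → C_0 sends each edge [p,q] (with p < q) to q − p. For instance
  ∂[v_0,v_4] = [v_4] − [v_0].
This gives a 6×12 integer matrix of rank 5; reducing to Smith normal form yields diagonal entries (1,1,1,1,1).

∂_2: C_2 → C_1 maps a triangle to the signed sum of its edges. For instance
  ∂[v_0,v_1,v_5] = [v_1,v_5] − [v_0,v_5] + [v_0,v_1],
  ∂[v_0,v_2,v_4] = [v_2,v_4] − [v_0,v_4] + [v_0,v_2].
The 12×6 boundary matrix has rank 6 and Smith normal form diag(1,1,1,1,1,1).

Now H_k = ker ∂_k / im ∂_{k+1}, so:

  H_0: rank C_0 − rank ∂_1 = 6 − 5 = 1, and the invariant factors of ∂_1 are all 1, so H_0 = Z.
  H_1: rank ker ∂_1 − rank ∂_2 = (12 − 5) − 6 = 1, and the invariant factors of ∂_2 are all 1, so H_1 = Z.
  H_2: rank ker ∂_2 − rank ∂_3 = (6 − 6) − 0 = 0, and there is no ∂_3, so H_2 = 0.

As a check, the Euler characteristic is 6 − 12 + 6 = 0, which agrees with 1 − 1 + 0 = 0.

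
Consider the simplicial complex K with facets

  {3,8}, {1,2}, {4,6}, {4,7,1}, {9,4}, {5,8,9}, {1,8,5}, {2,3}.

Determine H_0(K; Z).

H_0 ≅ Z.

We work with the vertex ordering 1 < 2 < 3 < 4 < 5 < 6 < 7 < 8 < 9. The simplices of K, each written with vertices in increasing order, are:

  0-simplices (9): [1], [2], [3], [4], [5], [6], [7], [8], [9]
  1-simplices (13): [1,2], [1,4], [1,5], [1,7], [1,8], [2,3], [3,8], [4,6], [4,7], [4,9], [5,8], [5,9], [8,9]
  2-simplices (3): [1,4,7], [1,5,8], [5,8,9]

giving chain groups C_0 ≅ Z^9, C_1 ≅ Z^13, C_2 ≅ Z^3.

The boundary map ∂_1: C_1 → C_0 maps an edge to its endpoints' difference, ∂[p,q] = q − p.
As a 9×13 matrix over Z this has rank 8, with invariant factors (1,1,1,1,1,1,1,1).

The boundary map ∂_2: C_2 → C_1 maps a triangle to the signed sum of its edges. For instance
  ∂[1,5,8] = [5,8] − [1,8] + [1,5],
  ∂[5,8,9] = [8,9] − [5,9] + [5,8].
The resulting 13×3 matrix has rank 3, and its Smith normal form has invariant factors (1,1,1).

From H_k ≅ ker(∂_k) / im(∂_{k+1}) we obtain:

  H_0: rank C_0 − rank ∂_1 = 9 − 8 = 1, and the invariant factors of ∂_1 are all 1, so H_0 ≅ Z.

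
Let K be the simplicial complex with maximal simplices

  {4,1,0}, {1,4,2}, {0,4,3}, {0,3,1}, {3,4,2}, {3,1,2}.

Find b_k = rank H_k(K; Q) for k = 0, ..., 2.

Order the vertices as 0 < 1 < 2 < 3 < 4. Listing each simplex with vertices in this order, K has dimension 2 with simplices:

  0-simplices (5): [0], [1], [2], [3], [4]
  1-simplices (9): [0,1], [0,3], [0,4], [1,2], [1,3], [1,4], [2,3], [2,4], [3,4]
  2-simplices (6): [0,1,3], [0,1,4], [0,3,4], [1,2,3], [1,2,4], [2,3,4]

Hence C_0 ≅ Z^5, C_1 ≅ Z^9, C_2 ≅ Z^6.

∂_1: C_1 → C_0 sends each edge [p,q] (with p < q) to q − p.
This gives a 5×9 integer matrix of rank 4; reducing to Smith normal form yields diagonal entries (1,1,1,1).

∂_2: C_2 → C_1 acts by ∂[p,q,r] = [q,r] − [p,r] + [p,q]. For instance
  ∂[0,3,4] = [3,4] − [0,4] + [0,3],
  ∂[1,2,4] = [2,4] − [1,4] + [1,2].
As a 9×6 matrix over Z this has rank 5, with invariant factors (1,1,1,1,1).

Reading off H_k = ker ∂_k / im ∂_{k+1}:

  H_0: rank C_0 − rank ∂_1 = 5 − 4 = 1, and the invariant factors of ∂_1 are all 1, so H_0 = Z.
  H_1: rank ker ∂_1 − rank ∂_2 = (9 − 4) − 5 = 0, and the invariant factors of ∂_2 are all 1, so H_1 = 0.
  H_2: rank ker ∂_2 − rank ∂_3 = (6 − 5) − 0 = 1, and there is no ∂_3, so H_2 = Z.

As a check, the Euler characteristic is 5 − 9 + 6 = 2, which agrees with 1 − 0 + 1 = 2.
(K is a triangulation of the 2-sphere S^2.)

Hence the Betti numbers are b_0 = 1, b_1 = 0, b_2 = 1.

b_0 = 1, b_1 = 0, b_2 = 1.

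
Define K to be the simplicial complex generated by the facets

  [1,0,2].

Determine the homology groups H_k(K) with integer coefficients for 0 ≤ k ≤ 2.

Order the vertices as 0 < 1 < 2. Listing each simplex with vertices in this order, K has dimension 2 with simplices:

  0-simplices (3): [0], [1], [2]
  1-simplices (3): [0,1], [0,2], [1,2]
  2-simplices (1): [0,1,2]

so the chain groups are C_0 ≅ Z^3, C_1 ≅ Z^3, C_2 ≅ Z^1.

Boundary ∂_1: C_1 → C_0 is given by ∂[p,q] = [q] − [p]. For instance
  ∂[0,2] = [2] − [0].
This gives a 3×3 integer matrix of rank 2; reducing to Smith normal form yields diagonal entries (1,1).

Boundary ∂_2: C_2 → C_1 acts by ∂[p,q,r] = [q,r] − [p,r] + [p,q]. For instance
  ∂[0,1,2] = [1,2] − [0,2] + [0,1].
The 3×1 boundary matrix has rank 1 and Smith normal form diag(1).

Now H_k = ker ∂_k / im ∂_{k+1}, so:

  H_0: rank C_0 − rank ∂_1 = 3 − 2 = 1, and the invariant factors of ∂_1 are all 1, so H_0 = Z.
  H_1: rank ker ∂_1 − rank ∂_2 = (3 − 2) − 1 = 0, and the invariant factors of ∂_2 are all 1, so H_1 = 0.
  H_2: rank ker ∂_2 − rank ∂_3 = (1 − 1) − 0 = 0, and there is no ∂_3, so H_2 = 0.

(K is a triangulation of the 2-simplex.)

H_0 = Z,  H_1 = 0,  H_2 = 0.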